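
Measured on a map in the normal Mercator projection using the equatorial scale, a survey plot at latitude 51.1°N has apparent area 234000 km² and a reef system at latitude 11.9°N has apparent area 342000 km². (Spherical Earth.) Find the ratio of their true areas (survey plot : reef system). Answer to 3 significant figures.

0.282

On Mercator the areal scale is sec²φ, so true area = apparent × cos²φ.
True area of survey plot: 234000 × cos²(51.1°) = 234000 × 0.3943 = 92270 km².
True area of reef system: 342000 × cos²(11.9°) = 342000 × 0.9575 = 327500 km².
Ratio = 92270 / 327500 ≈ 0.282.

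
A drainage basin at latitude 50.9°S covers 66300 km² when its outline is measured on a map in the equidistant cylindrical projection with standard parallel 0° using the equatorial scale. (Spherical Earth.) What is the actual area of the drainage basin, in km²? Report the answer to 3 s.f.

In the plate carrée (x = Rλ, y = Rφ), meridians are true-scale (h = 1) and parallels are stretched by k = sec φ.
Areal scale = h·k = 1 × sec φ; at 50.9°, h = 1.000, k = 1.586, so h·k = 1.586.
True area = apparent / (areal scale) = 66300 / 1.586 ≈ 41800 km².

41800 km²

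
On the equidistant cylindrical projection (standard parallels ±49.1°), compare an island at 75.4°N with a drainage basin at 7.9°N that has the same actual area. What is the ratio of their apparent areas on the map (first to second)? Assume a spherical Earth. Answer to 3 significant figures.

3.93

With standard parallel φ₀ = 49.1°, the equirectangular projection gives x = Rλ cos φ₀, y = Rφ, so h = 1 and k = cos 49.1° / cos φ.
Areal scale at 75.4°: h·k = 1.000 × 2.597 = 2.597.
Areal scale at 7.9°: h·k = 1.000 × 0.6610 = 0.6610.
Ratio = 2.597/0.6610 ≈ 3.93.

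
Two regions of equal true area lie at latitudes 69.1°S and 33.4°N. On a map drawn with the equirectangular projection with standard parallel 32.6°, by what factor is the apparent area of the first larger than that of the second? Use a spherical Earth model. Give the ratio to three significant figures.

2.34

The equidistant cylindrical projection with φ₀ = 32.6° has h = 1 (meridians true) and k = cos φ₀ / cos φ along parallels.
Areal scale at 69.1°: h·k = 1.000 × 2.362 = 2.362.
Areal scale at 33.4°: h·k = 1.000 × 1.009 = 1.009.
Ratio = 2.362/1.009 ≈ 2.34.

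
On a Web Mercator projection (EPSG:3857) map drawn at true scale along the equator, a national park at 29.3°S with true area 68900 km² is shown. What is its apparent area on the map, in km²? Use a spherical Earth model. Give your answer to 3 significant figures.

90600 km²

For Mercator, h = k = sec φ (a conformal cylindrical projection has a single point scale, 1/cos φ).
Areal scale = k² = sec²φ = 1/cos²(29.3°) = 1/0.8721² = 1.315.
Apparent area = 68900 × 1.315 ≈ 90600 km².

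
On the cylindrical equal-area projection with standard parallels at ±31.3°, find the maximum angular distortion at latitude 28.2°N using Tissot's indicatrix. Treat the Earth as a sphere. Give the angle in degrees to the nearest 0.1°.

For cylindrical equal-area with standard parallel φ₀, h = cos φ / cos φ₀ and k = cos φ₀ / cos φ, so h·k = 1.
At 28.2°: h = 1.031, k = 0.9695; principal scales a = 1.031, b = 0.9695.
sin(ω/2) = (a − b)/(a + b) = 0.06188/2.001 = 0.03092, so ω = 2 arcsin(0.03092) ≈ 3.5°.

3.5°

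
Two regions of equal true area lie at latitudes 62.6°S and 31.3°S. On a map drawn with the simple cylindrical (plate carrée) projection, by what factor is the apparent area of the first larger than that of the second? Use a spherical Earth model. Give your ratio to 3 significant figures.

For the equirectangular projection with φ₀ = 0 (plate carrée), h = 1 along meridians and k = sec φ along parallels.
Areal scale at 62.6°: h·k = 1.000 × 2.173 = 2.173.
Areal scale at 31.3°: h·k = 1.000 × 1.170 = 1.170.
Ratio = 2.173/1.170 ≈ 1.86.

1.86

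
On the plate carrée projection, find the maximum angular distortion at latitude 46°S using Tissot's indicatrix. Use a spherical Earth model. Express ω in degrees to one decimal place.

In the plate carrée (x = Rλ, y = Rφ), meridians are true-scale (h = 1) and parallels are stretched by k = sec φ.
At 46°: h = 1.000, k = 1.440; principal scales a = 1.440, b = 1.000.
sin(ω/2) = (a − b)/(a + b) = 0.4396/2.440 = 0.1802, so ω = 2 arcsin(0.1802) ≈ 20.8°.

20.8°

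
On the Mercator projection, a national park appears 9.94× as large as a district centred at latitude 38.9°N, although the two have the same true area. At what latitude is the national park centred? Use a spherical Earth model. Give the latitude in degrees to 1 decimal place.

75.7°

Mercator areal scale is sec²φ, so apparent-area ratio = sec²φ₁ / sec²φ₂ = cos²φ₂ / cos²φ₁.
cos²φ₂ / cos²φ₁ = 9.94  ⇒  cos φ₁ = cos 38.9° / √9.94 = 0.7782/3.153 = 0.2468.
φ₁ = arccos(0.2468) ≈ 75.7°.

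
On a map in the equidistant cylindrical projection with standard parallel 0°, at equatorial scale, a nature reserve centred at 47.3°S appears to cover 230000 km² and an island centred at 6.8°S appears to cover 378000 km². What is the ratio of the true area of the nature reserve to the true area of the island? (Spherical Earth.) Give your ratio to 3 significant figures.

On the plate carrée, areal scale = h·k = 1 × sec φ, so true area = apparent × cos φ.
True area of nature reserve: 230000 × cos(47.3°) = 230000 × 0.6782 = 156000 km².
True area of island: 378000 × cos(6.8°) = 378000 × 0.9930 = 375300 km².
Ratio = 156000 / 375300 ≈ 0.416.

0.416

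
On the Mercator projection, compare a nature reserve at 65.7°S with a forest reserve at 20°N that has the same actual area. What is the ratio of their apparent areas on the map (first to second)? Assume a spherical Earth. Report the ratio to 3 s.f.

Mercator is conformal with k = sec φ, so areal scale = k² = sec²φ.
At 65.7°: sec²(65.7°) = 1/0.4115² = 5.905.
At 20°: sec²(20°) = 1/0.9397² = 1.132.
Ratio = 5.905/1.132 = cos²(20°)/cos²(65.7°) ≈ 5.21.

5.21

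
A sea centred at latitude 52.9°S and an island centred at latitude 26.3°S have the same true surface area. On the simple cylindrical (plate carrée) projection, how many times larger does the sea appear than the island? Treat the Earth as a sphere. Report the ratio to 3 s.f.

1.49

For the equirectangular projection with φ₀ = 0 (plate carrée), h = 1 along meridians and k = sec φ along parallels.
Areal scale at 52.9°: h·k = 1.000 × 1.658 = 1.658.
Areal scale at 26.3°: h·k = 1.000 × 1.115 = 1.115.
Ratio = 1.658/1.115 ≈ 1.49.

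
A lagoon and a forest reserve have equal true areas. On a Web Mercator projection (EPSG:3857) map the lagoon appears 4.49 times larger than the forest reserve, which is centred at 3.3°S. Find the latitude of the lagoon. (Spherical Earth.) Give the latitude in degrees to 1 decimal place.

61.9°

On Mercator, (apparent₁)/(apparent₂) = sec²φ₁ / sec²φ₂ when true areas are equal.
cos²φ₂ / cos²φ₁ = 4.49  ⇒  cos φ₁ = cos 3.3° / √4.49 = 0.9983/2.119 = 0.4711.
φ₁ = arccos(0.4711) ≈ 61.9°.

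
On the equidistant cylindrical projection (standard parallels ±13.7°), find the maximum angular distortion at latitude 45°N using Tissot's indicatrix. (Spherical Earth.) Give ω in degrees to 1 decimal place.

18.1°

The equidistant cylindrical projection with φ₀ = 13.7° has h = 1 (meridians true) and k = cos φ₀ / cos φ along parallels.
At 45°: h = 1.000, k = 1.374; principal scales a = 1.374, b = 1.000.
sin(ω/2) = (a − b)/(a + b) = 0.3740/2.374 = 0.1575, so ω = 2 arcsin(0.1575) ≈ 18.1°.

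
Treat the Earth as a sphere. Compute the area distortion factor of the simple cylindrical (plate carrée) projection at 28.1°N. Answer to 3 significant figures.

1.13

In the plate carrée (x = Rλ, y = Rφ), meridians are true-scale (h = 1) and parallels are stretched by k = sec φ.
Areal scale = h·k = 1 × sec φ; at 28.1°, h = 1.000, k = 1.134, so h·k = 1.134.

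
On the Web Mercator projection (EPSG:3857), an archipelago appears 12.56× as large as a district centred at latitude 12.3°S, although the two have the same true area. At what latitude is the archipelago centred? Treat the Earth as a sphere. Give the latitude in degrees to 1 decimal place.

On Mercator, (apparent₁)/(apparent₂) = sec²φ₁ / sec²φ₂ when true areas are equal.
cos²φ₂ / cos²φ₁ = 12.56  ⇒  cos φ₁ = cos 12.3° / √12.56 = 0.9770/3.544 = 0.2757.
φ₁ = arccos(0.2757) ≈ 74.0°.

74.0°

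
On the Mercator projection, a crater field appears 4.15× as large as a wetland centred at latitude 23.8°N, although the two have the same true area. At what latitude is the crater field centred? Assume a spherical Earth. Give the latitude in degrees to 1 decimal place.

Mercator areal scale is sec²φ, so apparent-area ratio = sec²φ₁ / sec²φ₂ = cos²φ₂ / cos²φ₁.
cos²φ₂ / cos²φ₁ = 4.15  ⇒  cos φ₁ = cos 23.8° / √4.15 = 0.9150/2.037 = 0.4491.
φ₁ = arccos(0.4491) ≈ 63.3°.

63.3°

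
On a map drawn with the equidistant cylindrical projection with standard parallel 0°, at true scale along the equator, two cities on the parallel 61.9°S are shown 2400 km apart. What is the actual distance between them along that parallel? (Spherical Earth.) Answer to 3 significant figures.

In the plate carrée (x = Rλ, y = Rφ), meridians are true-scale (h = 1) and parallels are stretched by k = sec φ.
Along the parallel at 61.9°, map distances are exaggerated by k = sec 61.9° = 2.123.
True distance = 2400 / 2.123 = 2400 × cos 61.9° ≈ 1130 km.

1130 km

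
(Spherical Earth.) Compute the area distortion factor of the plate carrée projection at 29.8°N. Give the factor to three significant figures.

In the plate carrée (x = Rλ, y = Rφ), meridians are true-scale (h = 1) and parallels are stretched by k = sec φ.
Areal scale = h·k = 1 × sec φ; at 29.8°, h = 1.000, k = 1.152, so h·k = 1.152.

1.15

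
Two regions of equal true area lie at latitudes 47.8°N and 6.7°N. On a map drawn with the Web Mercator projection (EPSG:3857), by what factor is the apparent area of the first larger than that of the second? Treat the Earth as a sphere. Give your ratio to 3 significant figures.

On Mercator, area is exaggerated by sec²φ = 1/cos²φ.
At 47.8°: sec²(47.8°) = 1/0.6717² = 2.216.
At 6.7°: sec²(6.7°) = 1/0.9932² = 1.014.
Ratio = 2.216/1.014 = cos²(6.7°)/cos²(47.8°) ≈ 2.19.

2.19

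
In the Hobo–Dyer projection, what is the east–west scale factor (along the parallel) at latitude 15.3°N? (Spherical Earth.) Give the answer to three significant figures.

The Hobo–Dyer projection is cylindrical equal-area with φ₀ = 37.5°. A cylindrical equal-area projection with standard parallel φ₀ has meridian scale h = cos φ / cos φ₀ and parallel scale k = cos φ₀ / cos φ (so areas are preserved, h·k = 1).
k = cos 37.5° / cos 15.3° = 0.7934/0.9646 = 0.8225.

0.823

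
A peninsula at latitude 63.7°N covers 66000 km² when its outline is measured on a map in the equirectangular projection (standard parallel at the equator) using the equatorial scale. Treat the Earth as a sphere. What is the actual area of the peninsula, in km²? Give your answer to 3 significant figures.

For the equirectangular projection with φ₀ = 0 (plate carrée), h = 1 along meridians and k = sec φ along parallels.
Areal scale = h·k = 1 × sec φ; at 63.7°, h = 1.000, k = 2.257, so h·k = 2.257.
True area = apparent / (areal scale) = 66000 / 2.257 ≈ 29200 km².

29200 km²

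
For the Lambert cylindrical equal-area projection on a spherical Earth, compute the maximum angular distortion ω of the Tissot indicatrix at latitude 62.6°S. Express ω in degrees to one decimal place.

81.2°

The Lambert cylindrical equal-area projection is the cylindrical equal-area projection with its standard parallel at the equator (φ₀ = 0). For cylindrical equal-area with standard parallel φ₀, h = cos φ / cos φ₀ and k = cos φ₀ / cos φ, so h·k = 1.
At 62.6°: h = 0.4602, k = 2.173; principal scales a = 2.173, b = 0.4602.
sin(ω/2) = (a − b)/(a + b) = 1.713/2.633 = 0.6505, so ω = 2 arcsin(0.6505) ≈ 81.2°.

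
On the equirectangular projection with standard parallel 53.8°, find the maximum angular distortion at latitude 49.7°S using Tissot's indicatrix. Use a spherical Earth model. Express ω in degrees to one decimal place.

5.2°

The equidistant cylindrical projection with φ₀ = 53.8° has h = 1 (meridians true) and k = cos φ₀ / cos φ along parallels.
At 49.7°: h = 1.000, k = 0.9131; principal scales a = 1.000, b = 0.9131.
sin(ω/2) = (a − b)/(a + b) = 0.08687/1.913 = 0.04541, so ω = 2 arcsin(0.04541) ≈ 5.2°.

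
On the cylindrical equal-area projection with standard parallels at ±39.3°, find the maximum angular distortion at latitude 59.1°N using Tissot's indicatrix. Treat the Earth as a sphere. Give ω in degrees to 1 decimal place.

For cylindrical equal-area with standard parallel φ₀, h = cos φ / cos φ₀ and k = cos φ₀ / cos φ, so h·k = 1.
At 59.1°: h = 0.6636, k = 1.507; principal scales a = 1.507, b = 0.6636.
sin(ω/2) = (a − b)/(a + b) = 0.8432/2.170 = 0.3885, so ω = 2 arcsin(0.3885) ≈ 45.7°.

45.7°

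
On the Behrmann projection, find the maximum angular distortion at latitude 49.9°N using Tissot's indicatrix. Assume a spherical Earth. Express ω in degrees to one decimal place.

Behrmann is a cylindrical equal-area projection with standard parallels at ±30°. Cylindrical equal-area (φ₀ = 30°): h = cos φ / cos 30° along meridians, k = cos 30° / cos φ along parallels; h·k = 1.
At 49.9°: h = 0.7438, k = 1.345; principal scales a = 1.345, b = 0.7438.
sin(ω/2) = (a − b)/(a + b) = 0.6007/2.088 = 0.2877, so ω = 2 arcsin(0.2877) ≈ 33.4°.

33.4°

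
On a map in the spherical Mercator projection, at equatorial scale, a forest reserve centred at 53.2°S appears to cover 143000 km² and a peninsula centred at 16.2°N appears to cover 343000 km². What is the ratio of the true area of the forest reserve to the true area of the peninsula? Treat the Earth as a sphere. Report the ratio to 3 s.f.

0.162

On Mercator the areal scale is sec²φ, so true area = apparent × cos²φ.
True area of forest reserve: 143000 × cos²(53.2°) = 143000 × 0.3588 = 51310 km².
True area of peninsula: 343000 × cos²(16.2°) = 343000 × 0.9222 = 316300 km².
Ratio = 51310 / 316300 ≈ 0.162.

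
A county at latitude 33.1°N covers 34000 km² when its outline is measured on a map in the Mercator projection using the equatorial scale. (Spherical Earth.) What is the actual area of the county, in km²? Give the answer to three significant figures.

For Mercator, h = k = sec φ (a conformal cylindrical projection has a single point scale, 1/cos φ).
Areal scale = k² = sec²φ = 1/cos²(33.1°) = 1/0.8377² = 1.425.
True area = apparent / (areal scale) = 34000 / 1.425 ≈ 23900 km².

23900 km²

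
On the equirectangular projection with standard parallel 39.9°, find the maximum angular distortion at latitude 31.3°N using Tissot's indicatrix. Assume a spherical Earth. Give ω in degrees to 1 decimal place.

6.2°

The equidistant cylindrical projection with φ₀ = 39.9° has h = 1 (meridians true) and k = cos φ₀ / cos φ along parallels.
At 31.3°: h = 1.000, k = 0.8978; principal scales a = 1.000, b = 0.8978.
sin(ω/2) = (a − b)/(a + b) = 0.1022/1.898 = 0.05383, so ω = 2 arcsin(0.05383) ≈ 6.2°.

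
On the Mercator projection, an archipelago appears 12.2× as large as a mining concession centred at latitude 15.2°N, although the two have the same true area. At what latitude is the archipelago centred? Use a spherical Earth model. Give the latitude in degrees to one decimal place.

74.0°

Mercator areal scale is sec²φ, so apparent-area ratio = sec²φ₁ / sec²φ₂ = cos²φ₂ / cos²φ₁.
cos²φ₂ / cos²φ₁ = 12.2  ⇒  cos φ₁ = cos 15.2° / √12.2 = 0.9650/3.493 = 0.2763.
φ₁ = arccos(0.2763) ≈ 74.0°.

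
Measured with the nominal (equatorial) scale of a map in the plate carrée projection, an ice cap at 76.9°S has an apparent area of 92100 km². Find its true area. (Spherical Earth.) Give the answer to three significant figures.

20900 km²

Plate carrée maps x = Rλ, y = Rφ. The meridian scale is h = 1 and the parallel scale is k = 1/cos φ = sec φ.
Areal scale = h·k = 1 × sec φ; at 76.9°, h = 1.000, k = 4.412, so h·k = 4.412.
True area = apparent / (areal scale) = 92100 / 4.412 ≈ 20900 km².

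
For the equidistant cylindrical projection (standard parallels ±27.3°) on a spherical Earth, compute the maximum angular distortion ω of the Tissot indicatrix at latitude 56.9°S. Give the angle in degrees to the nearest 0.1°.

The equidistant cylindrical projection with φ₀ = 27.3° has h = 1 (meridians true) and k = cos φ₀ / cos φ along parallels.
At 56.9°: h = 1.000, k = 1.627; principal scales a = 1.627, b = 1.000.
sin(ω/2) = (a − b)/(a + b) = 0.6272/2.627 = 0.2387, so ω = 2 arcsin(0.2387) ≈ 27.6°.

27.6°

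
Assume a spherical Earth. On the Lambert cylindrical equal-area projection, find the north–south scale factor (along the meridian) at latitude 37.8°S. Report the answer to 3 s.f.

The Lambert cylindrical equal-area projection is the cylindrical equal-area projection with its standard parallel at the equator (φ₀ = 0). Cylindrical equal-area (φ₀ = 0°): h = cos φ / cos 0° along meridians, k = cos 0° / cos φ along parallels; h·k = 1.
h = cos 37.8° / cos 0° = 0.7902/1.000 = 0.7902.

0.790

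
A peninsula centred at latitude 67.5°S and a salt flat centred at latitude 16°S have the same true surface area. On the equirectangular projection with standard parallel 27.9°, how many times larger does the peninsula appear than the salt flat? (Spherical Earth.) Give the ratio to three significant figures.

2.51

With standard parallel φ₀ = 27.9°, the equirectangular projection gives x = Rλ cos φ₀, y = Rφ, so h = 1 and k = cos 27.9° / cos φ.
Areal scale at 67.5°: h·k = 1.000 × 2.309 = 2.309.
Areal scale at 16°: h·k = 1.000 × 0.9194 = 0.9194.
Ratio = 2.309/0.9194 ≈ 2.51.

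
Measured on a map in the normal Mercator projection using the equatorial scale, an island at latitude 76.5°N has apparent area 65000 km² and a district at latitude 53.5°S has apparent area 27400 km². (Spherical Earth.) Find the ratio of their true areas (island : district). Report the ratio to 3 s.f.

0.365

Since Mercator area scale is 1/cos²φ, the true area equals the apparent area multiplied by cos²φ.
True area of island: 65000 × cos²(76.5°) = 65000 × 0.05450 = 3542 km².
True area of district: 27400 × cos²(53.5°) = 27400 × 0.3538 = 9695 km².
Ratio = 3542 / 9695 ≈ 0.365.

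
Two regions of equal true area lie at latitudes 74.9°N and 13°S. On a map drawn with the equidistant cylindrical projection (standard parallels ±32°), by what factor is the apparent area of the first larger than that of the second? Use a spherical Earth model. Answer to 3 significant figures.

3.74

With standard parallel φ₀ = 32°, the equirectangular projection gives x = Rλ cos φ₀, y = Rφ, so h = 1 and k = cos 32° / cos φ.
Areal scale at 74.9°: h·k = 1.000 × 3.255 = 3.255.
Areal scale at 13°: h·k = 1.000 × 0.8704 = 0.8704.
Ratio = 3.255/0.8704 ≈ 3.74.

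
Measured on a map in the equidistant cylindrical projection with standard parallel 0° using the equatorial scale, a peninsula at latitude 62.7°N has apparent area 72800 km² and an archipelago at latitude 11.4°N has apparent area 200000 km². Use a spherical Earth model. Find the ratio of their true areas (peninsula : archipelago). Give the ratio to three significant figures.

0.170

Plate carrée has h = 1 and k = sec φ, giving areal scale sec φ; true area = (apparent area) · cos φ.
True area of peninsula: 72800 × cos(62.7°) = 72800 × 0.4586 = 33390 km².
True area of archipelago: 200000 × cos(11.4°) = 200000 × 0.9803 = 196100 km².
Ratio = 33390 / 196100 ≈ 0.170.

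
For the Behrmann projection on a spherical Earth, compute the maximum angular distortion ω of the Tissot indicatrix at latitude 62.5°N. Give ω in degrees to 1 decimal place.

The Behrmann projection is cylindrical equal-area with φ₀ = 30°. A cylindrical equal-area projection with standard parallel φ₀ has meridian scale h = cos φ / cos φ₀ and parallel scale k = cos φ₀ / cos φ (so areas are preserved, h·k = 1).
At 62.5°: h = 0.5332, k = 1.876; principal scales a = 1.876, b = 0.5332.
sin(ω/2) = (a − b)/(a + b) = 1.342/2.409 = 0.5573, so ω = 2 arcsin(0.5573) ≈ 67.7°.

67.7°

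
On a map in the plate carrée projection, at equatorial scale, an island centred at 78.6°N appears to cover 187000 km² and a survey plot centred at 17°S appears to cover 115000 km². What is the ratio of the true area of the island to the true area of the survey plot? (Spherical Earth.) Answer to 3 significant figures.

Plate carrée has h = 1 and k = sec φ, giving areal scale sec φ; true area = (apparent area) · cos φ.
True area of island: 187000 × cos(78.6°) = 187000 × 0.1977 = 36960 km².
True area of survey plot: 115000 × cos(17°) = 115000 × 0.9563 = 110000 km².
Ratio = 36960 / 110000 ≈ 0.336.

0.336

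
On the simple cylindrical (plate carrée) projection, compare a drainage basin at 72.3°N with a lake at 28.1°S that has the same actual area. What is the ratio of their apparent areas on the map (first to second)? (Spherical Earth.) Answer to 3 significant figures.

2.90

In the plate carrée (x = Rλ, y = Rφ), meridians are true-scale (h = 1) and parallels are stretched by k = sec φ.
Areal scale at 72.3°: h·k = 1.000 × 3.289 = 3.289.
Areal scale at 28.1°: h·k = 1.000 × 1.134 = 1.134.
Ratio = 3.289/1.134 ≈ 2.90.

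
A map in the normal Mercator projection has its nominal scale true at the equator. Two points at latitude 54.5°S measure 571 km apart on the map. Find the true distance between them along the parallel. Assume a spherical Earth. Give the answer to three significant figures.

332 km

For Mercator, h = k = sec φ (a conformal cylindrical projection has a single point scale, 1/cos φ).
Along the parallel at 54.5°, map distances are exaggerated by k = sec 54.5° = 1.722.
True distance = 571 / 1.722 = 571 × cos 54.5° ≈ 332 km.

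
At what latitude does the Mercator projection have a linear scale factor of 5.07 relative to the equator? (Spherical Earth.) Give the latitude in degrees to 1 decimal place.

78.6°

Mercator scale is k = sec φ = 1/cos φ.
1/cos φ = 5.07  ⇒  cos φ = 0.1972  ⇒  φ = arccos(0.1972) ≈ 78.6°.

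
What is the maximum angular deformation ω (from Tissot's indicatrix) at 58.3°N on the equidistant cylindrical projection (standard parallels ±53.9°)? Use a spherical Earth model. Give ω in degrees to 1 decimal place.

6.6°

In the equirectangular projection with standard parallel φ₀ = 53.9° (x = Rλ cos φ₀, y = Rφ), meridians are true-scale (h = 1) and the parallel scale is k = cos φ₀ / cos φ.
At 58.3°: h = 1.000, k = 1.121; principal scales a = 1.121, b = 1.000.
sin(ω/2) = (a − b)/(a + b) = 0.1213/2.121 = 0.05717, so ω = 2 arcsin(0.05717) ≈ 6.6°.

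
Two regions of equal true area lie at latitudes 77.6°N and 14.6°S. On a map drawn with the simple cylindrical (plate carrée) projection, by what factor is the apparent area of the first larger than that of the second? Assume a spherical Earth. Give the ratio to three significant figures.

4.51

For the equirectangular projection with φ₀ = 0 (plate carrée), h = 1 along meridians and k = sec φ along parallels.
Areal scale at 77.6°: h·k = 1.000 × 4.657 = 4.657.
Areal scale at 14.6°: h·k = 1.000 × 1.033 = 1.033.
Ratio = 4.657/1.033 ≈ 4.51.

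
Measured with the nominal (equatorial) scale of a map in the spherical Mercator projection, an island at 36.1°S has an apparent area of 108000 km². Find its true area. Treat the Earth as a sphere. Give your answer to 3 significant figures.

70500 km²

Mercator is conformal, so the point scale is isotropic: h = k = sec φ = 1/cos φ.
Areal scale = k² = sec²φ = 1/cos²(36.1°) = 1/0.8080² = 1.532.
True area = apparent / (areal scale) = 108000 / 1.532 ≈ 70500 km².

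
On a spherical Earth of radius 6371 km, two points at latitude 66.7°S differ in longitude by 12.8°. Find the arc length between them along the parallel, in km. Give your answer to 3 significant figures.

563 km

Arc length along a parallel = R cos φ · Δλ (with Δλ in radians).
= 6371 × cos 66.7° × (12.8° × π/180) = 6371 × 0.3955 × 0.2234 ≈ 563 km.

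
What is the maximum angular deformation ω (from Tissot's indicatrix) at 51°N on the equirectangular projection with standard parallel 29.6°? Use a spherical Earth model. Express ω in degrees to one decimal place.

18.4°

The equidistant cylindrical projection with φ₀ = 29.6° has h = 1 (meridians true) and k = cos φ₀ / cos φ along parallels.
At 51°: h = 1.000, k = 1.382; principal scales a = 1.382, b = 1.000.
sin(ω/2) = (a − b)/(a + b) = 0.3816/2.382 = 0.1602, so ω = 2 arcsin(0.1602) ≈ 18.4°.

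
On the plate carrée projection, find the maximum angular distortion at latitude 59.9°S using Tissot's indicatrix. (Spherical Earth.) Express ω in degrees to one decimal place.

38.8°

For the equirectangular projection with φ₀ = 0 (plate carrée), h = 1 along meridians and k = sec φ along parallels.
At 59.9°: h = 1.000, k = 1.994; principal scales a = 1.994, b = 1.000.
sin(ω/2) = (a − b)/(a + b) = 0.9940/2.994 = 0.3320, so ω = 2 arcsin(0.3320) ≈ 38.8°.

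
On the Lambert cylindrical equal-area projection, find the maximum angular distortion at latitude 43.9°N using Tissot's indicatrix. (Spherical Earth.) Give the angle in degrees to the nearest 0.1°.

36.9°

The Lambert cylindrical equal-area projection is the cylindrical equal-area projection with its standard parallel at the equator (φ₀ = 0). For cylindrical equal-area with standard parallel φ₀, h = cos φ / cos φ₀ and k = cos φ₀ / cos φ, so h·k = 1.
At 43.9°: h = 0.7206, k = 1.388; principal scales a = 1.388, b = 0.7206.
sin(ω/2) = (a − b)/(a + b) = 0.6673/2.108 = 0.3165, so ω = 2 arcsin(0.3165) ≈ 36.9°.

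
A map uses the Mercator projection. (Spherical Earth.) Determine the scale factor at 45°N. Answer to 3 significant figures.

1.41

Mercator is conformal, so the point scale is isotropic: h = k = sec φ = 1/cos φ.
k = 1/cos 45° = 1/0.7071 = 1.414.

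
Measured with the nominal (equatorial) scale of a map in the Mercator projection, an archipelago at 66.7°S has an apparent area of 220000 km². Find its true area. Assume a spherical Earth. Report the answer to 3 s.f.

Mercator is conformal, so the point scale is isotropic: h = k = sec φ = 1/cos φ.
Areal scale = k² = sec²φ = 1/cos²(66.7°) = 1/0.3955² = 6.392.
True area = apparent / (areal scale) = 220000 / 6.392 ≈ 34400 km².

34400 km²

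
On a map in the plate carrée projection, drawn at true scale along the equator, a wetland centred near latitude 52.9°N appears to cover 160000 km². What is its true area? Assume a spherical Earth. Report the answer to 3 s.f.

96500 km²

For the equirectangular projection with φ₀ = 0 (plate carrée), h = 1 along meridians and k = sec φ along parallels.
Areal scale = h·k = 1 × sec φ; at 52.9°, h = 1.000, k = 1.658, so h·k = 1.658.
True area = apparent / (areal scale) = 160000 / 1.658 ≈ 96500 km².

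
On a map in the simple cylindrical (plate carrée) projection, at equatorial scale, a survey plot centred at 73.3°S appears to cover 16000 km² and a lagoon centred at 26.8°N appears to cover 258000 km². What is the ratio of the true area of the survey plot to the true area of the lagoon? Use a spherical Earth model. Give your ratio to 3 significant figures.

0.0200

Plate carrée has h = 1 and k = sec φ, giving areal scale sec φ; true area = (apparent area) · cos φ.
True area of survey plot: 16000 × cos(73.3°) = 16000 × 0.2874 = 4598 km².
True area of lagoon: 258000 × cos(26.8°) = 258000 × 0.8926 = 230300 km².
Ratio = 4598 / 230300 ≈ 0.0200.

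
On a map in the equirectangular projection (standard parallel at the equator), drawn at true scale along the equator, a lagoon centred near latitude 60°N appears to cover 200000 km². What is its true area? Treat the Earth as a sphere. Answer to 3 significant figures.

In the plate carrée (x = Rλ, y = Rφ), meridians are true-scale (h = 1) and parallels are stretched by k = sec φ.
Areal scale = h·k = 1 × sec φ; at 60°, h = 1.000, k = 2.000, so h·k = 2.000.
True area = apparent / (areal scale) = 200000 / 2.000 ≈ 100000 km².

100000 km²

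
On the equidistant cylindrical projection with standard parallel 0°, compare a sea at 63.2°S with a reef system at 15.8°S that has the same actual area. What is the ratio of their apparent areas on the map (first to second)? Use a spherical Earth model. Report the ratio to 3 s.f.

In the plate carrée (x = Rλ, y = Rφ), meridians are true-scale (h = 1) and parallels are stretched by k = sec φ.
Areal scale at 63.2°: h·k = 1.000 × 2.218 = 2.218.
Areal scale at 15.8°: h·k = 1.000 × 1.039 = 1.039.
Ratio = 2.218/1.039 ≈ 2.13.

2.13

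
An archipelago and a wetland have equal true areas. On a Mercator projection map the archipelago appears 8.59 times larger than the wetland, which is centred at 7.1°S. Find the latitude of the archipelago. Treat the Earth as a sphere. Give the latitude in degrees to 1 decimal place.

70.2°

For equal true areas on Mercator, apparent areas scale as sec²φ, so the ratio is cos²φ₂ / cos²φ₁.
cos²φ₂ / cos²φ₁ = 8.59  ⇒  cos φ₁ = cos 7.1° / √8.59 = 0.9923/2.931 = 0.3386.
φ₁ = arccos(0.3386) ≈ 70.2°.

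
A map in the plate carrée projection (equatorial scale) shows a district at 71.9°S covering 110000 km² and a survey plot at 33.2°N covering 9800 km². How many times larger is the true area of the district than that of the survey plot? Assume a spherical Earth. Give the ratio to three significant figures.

Plate carrée has h = 1 and k = sec φ, giving areal scale sec φ; true area = (apparent area) · cos φ.
True area of district: 110000 × cos(71.9°) = 110000 × 0.3107 = 34170 km².
True area of survey plot: 9800 × cos(33.2°) = 9800 × 0.8368 = 8200 km².
Ratio = 34170 / 8200 ≈ 4.17.

4.17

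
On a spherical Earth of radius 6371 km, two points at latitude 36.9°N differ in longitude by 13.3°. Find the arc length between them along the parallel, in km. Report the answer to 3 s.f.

Arc length along a parallel = R cos φ · Δλ (with Δλ in radians).
= 6371 × cos 36.9° × (13.3° × π/180) = 6371 × 0.7997 × 0.2321 ≈ 1180 km.

1180 km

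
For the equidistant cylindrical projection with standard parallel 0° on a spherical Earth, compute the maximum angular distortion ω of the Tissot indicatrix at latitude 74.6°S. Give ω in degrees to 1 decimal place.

For the equirectangular projection with φ₀ = 0 (plate carrée), h = 1 along meridians and k = sec φ along parallels.
At 74.6°: h = 1.000, k = 3.766; principal scales a = 3.766, b = 1.000.
sin(ω/2) = (a − b)/(a + b) = 2.766/4.766 = 0.5803, so ω = 2 arcsin(0.5803) ≈ 70.9°.

70.9°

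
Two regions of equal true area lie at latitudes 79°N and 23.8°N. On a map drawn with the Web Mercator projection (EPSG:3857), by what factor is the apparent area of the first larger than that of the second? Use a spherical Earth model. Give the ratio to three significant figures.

23.0

Mercator is conformal with k = sec φ, so areal scale = k² = sec²φ.
At 79°: sec²(79°) = 1/0.1908² = 27.47.
At 23.8°: sec²(23.8°) = 1/0.9150² = 1.195.
Ratio = 27.47/1.195 = cos²(23.8°)/cos²(79°) ≈ 23.0.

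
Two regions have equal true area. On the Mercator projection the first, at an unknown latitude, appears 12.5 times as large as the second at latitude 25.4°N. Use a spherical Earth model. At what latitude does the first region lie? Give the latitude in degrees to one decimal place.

On Mercator, (apparent₁)/(apparent₂) = sec²φ₁ / sec²φ₂ when true areas are equal.
cos²φ₂ / cos²φ₁ = 12.5  ⇒  cos φ₁ = cos 25.4° / √12.5 = 0.9033/3.536 = 0.2555.
φ₁ = arccos(0.2555) ≈ 75.2°.

75.2°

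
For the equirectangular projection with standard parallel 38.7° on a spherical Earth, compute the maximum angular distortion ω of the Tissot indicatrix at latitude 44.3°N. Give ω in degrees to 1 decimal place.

With standard parallel φ₀ = 38.7°, the equirectangular projection gives x = Rλ cos φ₀, y = Rφ, so h = 1 and k = cos 38.7° / cos φ.
At 44.3°: h = 1.000, k = 1.090; principal scales a = 1.090, b = 1.000.
sin(ω/2) = (a − b)/(a + b) = 0.09045/2.090 = 0.04327, so ω = 2 arcsin(0.04327) ≈ 5.0°.

5.0°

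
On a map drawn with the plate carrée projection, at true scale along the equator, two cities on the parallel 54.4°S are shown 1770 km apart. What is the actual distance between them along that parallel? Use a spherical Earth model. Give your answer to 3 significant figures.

For the equirectangular projection with φ₀ = 0 (plate carrée), h = 1 along meridians and k = sec φ along parallels.
Along the parallel at 54.4°, map distances are exaggerated by k = sec 54.4° = 1.718.
True distance = 1770 / 1.718 = 1770 × cos 54.4° ≈ 1030 km.

1030 km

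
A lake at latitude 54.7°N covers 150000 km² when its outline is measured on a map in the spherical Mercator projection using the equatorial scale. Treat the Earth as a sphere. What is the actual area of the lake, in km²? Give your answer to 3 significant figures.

The Mercator projection is conformal; its linear scale factor is the same in every direction and equals sec φ = 1/cos φ.
Areal scale = k² = sec²φ = 1/cos²(54.7°) = 1/0.5779² = 2.995.
True area = apparent / (areal scale) = 150000 / 2.995 ≈ 50100 km².

50100 km²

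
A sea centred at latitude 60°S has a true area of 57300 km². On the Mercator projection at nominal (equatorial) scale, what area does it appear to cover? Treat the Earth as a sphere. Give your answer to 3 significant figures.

229000 km²

For Mercator, h = k = sec φ (a conformal cylindrical projection has a single point scale, 1/cos φ).
Areal scale = k² = sec²φ = 1/cos²(60°) = 1/0.5000² = 4.000.
Apparent area = 57300 × 4.000 ≈ 229000 km².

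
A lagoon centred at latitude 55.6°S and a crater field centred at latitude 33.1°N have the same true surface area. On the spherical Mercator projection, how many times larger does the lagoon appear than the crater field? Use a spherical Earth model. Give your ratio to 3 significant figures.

2.20

Mercator is conformal with k = sec φ, so areal scale = k² = sec²φ.
At 55.6°: sec²(55.6°) = 1/0.5650² = 3.133.
At 33.1°: sec²(33.1°) = 1/0.8377² = 1.425.
Ratio = 3.133/1.425 = cos²(33.1°)/cos²(55.6°) ≈ 2.20.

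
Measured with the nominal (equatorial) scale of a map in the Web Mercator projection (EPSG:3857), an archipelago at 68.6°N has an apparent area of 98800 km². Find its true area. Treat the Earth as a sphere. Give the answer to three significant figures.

13200 km²

For Mercator, h = k = sec φ (a conformal cylindrical projection has a single point scale, 1/cos φ).
Areal scale = k² = sec²φ = 1/cos²(68.6°) = 1/0.3649² = 7.511.
True area = apparent / (areal scale) = 98800 / 7.511 ≈ 13200 km².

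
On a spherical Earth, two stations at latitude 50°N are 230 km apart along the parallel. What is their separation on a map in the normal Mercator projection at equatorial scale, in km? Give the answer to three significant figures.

358 km

The Mercator projection is conformal; its linear scale factor is the same in every direction and equals sec φ = 1/cos φ.
Along the parallel, k = sec 50° = 1/0.6428 = 1.556.
Map distance = 230 × 1.556 ≈ 358 km.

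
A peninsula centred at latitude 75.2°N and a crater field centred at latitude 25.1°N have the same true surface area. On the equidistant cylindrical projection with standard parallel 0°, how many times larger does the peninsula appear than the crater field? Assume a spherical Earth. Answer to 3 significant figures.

3.55

For the equirectangular projection with φ₀ = 0 (plate carrée), h = 1 along meridians and k = sec φ along parallels.
Areal scale at 75.2°: h·k = 1.000 × 3.915 = 3.915.
Areal scale at 25.1°: h·k = 1.000 × 1.104 = 1.104.
Ratio = 3.915/1.104 ≈ 3.55.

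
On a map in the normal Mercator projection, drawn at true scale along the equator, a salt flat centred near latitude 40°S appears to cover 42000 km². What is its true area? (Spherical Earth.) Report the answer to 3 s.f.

The Mercator projection is conformal; its linear scale factor is the same in every direction and equals sec φ = 1/cos φ.
Areal scale = k² = sec²φ = 1/cos²(40°) = 1/0.7660² = 1.704.
True area = apparent / (areal scale) = 42000 / 1.704 ≈ 24600 km².

24600 km²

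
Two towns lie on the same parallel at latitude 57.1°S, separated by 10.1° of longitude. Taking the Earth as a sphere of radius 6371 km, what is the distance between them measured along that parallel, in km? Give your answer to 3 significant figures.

610 km

Arc length along a parallel = R cos φ · Δλ (with Δλ in radians).
= 6371 × cos 57.1° × (10.1° × π/180) = 6371 × 0.5432 × 0.1763 ≈ 610 km.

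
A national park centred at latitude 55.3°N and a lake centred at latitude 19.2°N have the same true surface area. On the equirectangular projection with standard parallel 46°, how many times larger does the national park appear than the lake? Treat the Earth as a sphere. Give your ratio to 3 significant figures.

1.66

In the equirectangular projection with standard parallel φ₀ = 46° (x = Rλ cos φ₀, y = Rφ), meridians are true-scale (h = 1) and the parallel scale is k = cos φ₀ / cos φ.
Areal scale at 55.3°: h·k = 1.000 × 1.220 = 1.220.
Areal scale at 19.2°: h·k = 1.000 × 0.7356 = 0.7356.
Ratio = 1.220/0.7356 ≈ 1.66.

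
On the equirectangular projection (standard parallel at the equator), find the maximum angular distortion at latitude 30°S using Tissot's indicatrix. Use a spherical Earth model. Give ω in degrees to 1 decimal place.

In the plate carrée (x = Rλ, y = Rφ), meridians are true-scale (h = 1) and parallels are stretched by k = sec φ.
At 30°: h = 1.000, k = 1.155; principal scales a = 1.155, b = 1.000.
sin(ω/2) = (a − b)/(a + b) = 0.1547/2.155 = 0.07180, so ω = 2 arcsin(0.07180) ≈ 8.2°.

8.2°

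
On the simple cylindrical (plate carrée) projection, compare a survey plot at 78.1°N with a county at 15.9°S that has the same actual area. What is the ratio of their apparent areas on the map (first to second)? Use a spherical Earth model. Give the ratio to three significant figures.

4.66

In the plate carrée (x = Rλ, y = Rφ), meridians are true-scale (h = 1) and parallels are stretched by k = sec φ.
Areal scale at 78.1°: h·k = 1.000 × 4.850 = 4.850.
Areal scale at 15.9°: h·k = 1.000 × 1.040 = 1.040.
Ratio = 4.850/1.040 ≈ 4.66.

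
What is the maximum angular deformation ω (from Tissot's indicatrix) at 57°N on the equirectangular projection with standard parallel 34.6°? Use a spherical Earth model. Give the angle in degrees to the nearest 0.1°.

23.5°

In the equirectangular projection with standard parallel φ₀ = 34.6° (x = Rλ cos φ₀, y = Rφ), meridians are true-scale (h = 1) and the parallel scale is k = cos φ₀ / cos φ.
At 57°: h = 1.000, k = 1.511; principal scales a = 1.511, b = 1.000.
sin(ω/2) = (a − b)/(a + b) = 0.5113/2.511 = 0.2036, so ω = 2 arcsin(0.2036) ≈ 23.5°.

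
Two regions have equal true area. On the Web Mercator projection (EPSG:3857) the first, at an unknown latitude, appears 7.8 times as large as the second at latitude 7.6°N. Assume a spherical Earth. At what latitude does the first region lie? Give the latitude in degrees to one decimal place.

Mercator areal scale is sec²φ, so apparent-area ratio = sec²φ₁ / sec²φ₂ = cos²φ₂ / cos²φ₁.
cos²φ₂ / cos²φ₁ = 7.8  ⇒  cos φ₁ = cos 7.6° / √7.8 = 0.9912/2.793 = 0.3549.
φ₁ = arccos(0.3549) ≈ 69.2°.

69.2°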